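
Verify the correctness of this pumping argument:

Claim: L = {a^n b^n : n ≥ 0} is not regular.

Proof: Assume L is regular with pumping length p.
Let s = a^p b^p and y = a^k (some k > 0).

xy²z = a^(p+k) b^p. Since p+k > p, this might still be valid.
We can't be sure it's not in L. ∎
The proof is INCORRECT.

Error: The conclusion is wrong.
xy²z = a^(p+k) b^p is definitely NOT in L because the number of a's (p+k) ≠ number of b's (p).
The proof incorrectly doubts what is actually a valid contradiction.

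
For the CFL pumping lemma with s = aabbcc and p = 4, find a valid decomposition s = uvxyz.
u='a', v='a', x='bb', y='c', z='c'

For s = aabbcc with pumping length p = 4:

One valid decomposition:
- u = 'a'
- v = 'a'
- x = 'bb'
- y = 'c'
- z = 'c'

Verification:
- uvxyz = 'a' + 'a' + 'bb' + 'c' + 'c' = aabbcc ✓
- |vxy| = |'abbc'| = 4 ≤ 4 ✓
- |vy| = |'ac'| = 2 > 0 ✓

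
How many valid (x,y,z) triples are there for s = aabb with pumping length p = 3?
6

For s = 'aabb' with pumping length p = 3:

Constraints: |xy| ≤ 3, |y| > 0

Valid decompositions (|xy| ≤ p, |y| ≥ 1):
  • x='', y='a', z='abb'
  • x='a', y='a', z='bb'
  • x='', y='aa', z='bb'
  • x='aa', y='b', z='b'
  • x='a', y='ab', z='b'
  • x='', y='aab', z='b'

Total count: 6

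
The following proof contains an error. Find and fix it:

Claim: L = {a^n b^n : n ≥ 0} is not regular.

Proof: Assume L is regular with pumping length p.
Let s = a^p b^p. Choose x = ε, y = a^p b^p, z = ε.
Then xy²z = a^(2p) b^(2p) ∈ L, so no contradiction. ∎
Error: The decomposition violates |xy| ≤ p. With y = a^p b^p, |xy| = |y| = 2p > p. (The proof also miscomputes xy²z, which would be a^p b^p a^p b^p rather than a^(2p) b^(2p), and it wrongly treats one harmless decomposition as settling the matter — the prover does not get to choose the decomposition.)

Correction: The pumping lemma requires |xy| ≤ p, and the argument must handle every decomposition satisfying |xy| ≤ p, |y| ≥ 1. Since s starts with p a's, any such y consists only of a's, say y = a^k with k ≥ 1. Then xy²z = a^(p+k) b^p has unequal numbers of a's and b's, so xy²z ∉ L — the required contradiction.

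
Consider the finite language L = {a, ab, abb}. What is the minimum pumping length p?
p = 4

For a finite language L, the pumping lemma holds vacuously if p > max|s| for s ∈ L.

The longest string in L = {a, ab, abb} has length 3.
If p = 4, then no string s ∈ L has |s| ≥ p, so the condition is vacuously true.

The minimum pumping length is p = 4.

Why no smaller p works: for any p ≤ 3, the longest string s ∈ L has |s| = 3 ≥ p, so it would
have to be pumpable; but pumping up (i = 2, 3, ...) produces ever longer strings, which cannot all lie in the
finite language L. So the pumping property fails for every p ≤ 3.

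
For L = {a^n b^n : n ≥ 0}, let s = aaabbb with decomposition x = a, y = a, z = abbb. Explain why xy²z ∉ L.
xy²z = aaaabbb ∉ L

Pumping with i = 2 replaces y = a by y² = aa:
- Original: s = xyz = aaabbb; aaabbb = a^3 b^3 has equal counts (3 = 3), so it is in L
- Pumped: xy²z = a · aa · abbb = aaaabbb
- aaaabbb has 4 a's and 3 b's; 4 ≠ 3, so it is not in L

The pumping lemma would require xy²z ∈ L, so this decomposition yields a contradiction.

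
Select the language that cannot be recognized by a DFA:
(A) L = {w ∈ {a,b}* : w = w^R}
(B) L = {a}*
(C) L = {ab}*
(A) {w ∈ {a,b}* : w = w^R}

(A) L = {w ∈ {a,b}* : w = w^R} is NOT regular.

The pumping lemma can be used to prove this:
After pumping, the string is no longer symmetric

The other languages are regular because they can be recognized by finite automata.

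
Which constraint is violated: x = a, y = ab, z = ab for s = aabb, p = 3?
Violated: xyz = s

The decomposition x = a, y = ab, z = ab for s = aabb with p = 3
violates the constraint: xyz = s

xyz = 'a' + 'ab' + 'ab' = 'aabab' ≠ 'aabb' = s. The decomposition doesn't reconstruct s.

Pumping lemma constraints:
1. xyz = s (decomposition is valid)
2. |xy| ≤ p
3. |y| > 0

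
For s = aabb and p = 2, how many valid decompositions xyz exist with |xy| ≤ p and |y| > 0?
3

For s = 'aabb' with pumping length p = 2:

Constraints: |xy| ≤ 2, |y| > 0

Valid decompositions (|xy| ≤ p, |y| ≥ 1):
  • x='', y='a', z='abb'
  • x='a', y='a', z='bb'
  • x='', y='aa', z='bb'

Total count: 3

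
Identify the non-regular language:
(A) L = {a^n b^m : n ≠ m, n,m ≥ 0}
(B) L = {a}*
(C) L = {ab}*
(A) {a^n b^m : n ≠ m, n,m ≥ 0}

(A) L = {a^n b^m : n ≠ m, n,m ≥ 0} is NOT regular.

The pumping lemma can be used to prove this:
After pumping a's, we can make n = m

The other languages are regular because they can be recognized by finite automata.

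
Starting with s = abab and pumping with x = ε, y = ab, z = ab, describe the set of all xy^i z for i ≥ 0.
{xy^i z : i ≥ 0} = {(ab)^(i+1) : i ≥ 0} = {ab, abab, ababab, ...}

With x = ε, y = ab, z = ab: Pumping 'ab' gives strings of alternating a's and b's.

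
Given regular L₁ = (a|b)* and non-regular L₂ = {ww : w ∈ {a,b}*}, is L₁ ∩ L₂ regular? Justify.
No — L₁ ∩ L₂ is not regular.

(a|b)* is all strings over {a,b}, so L₁ ∩ L₂ = {ww : w ∈ {a,b}*} = L₂ itself, which is not regular (pump s = a^p b a^p b).

Note that the bare facts "L₁ regular, L₂ non-regular" do not settle the question by themselves: the closure of regular languages under ∪, ∩, complement and difference applies only when BOTH operands are regular. With a non-regular operand the result can come out regular or non-regular depending on the specific languages, so one has to work out L₁ ∩ L₂ for this particular pair, as above.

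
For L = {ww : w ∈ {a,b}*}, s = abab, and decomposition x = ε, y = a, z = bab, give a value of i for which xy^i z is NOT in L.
i = 3

xy³z = ε · aaa · bab = aaabab; aaabab has length 6; its halves are aaa and bab, which differ, so it is not in L.
(Other choices also work, e.g. i = 0, 2; only i = 1 is guaranteed to stay in L since xy¹z = s.)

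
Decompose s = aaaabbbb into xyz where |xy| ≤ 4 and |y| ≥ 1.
x = '', y = 'aa', z = 'aabbbb'

For s = aaaabbbb and p = 4, one valid decomposition is:
- x = '' (length 0)
- y = 'aa' (length 2)
- z = 'aabbbb' (length 6)

Verification:
- xyz = '' + 'aa' + 'aabbbb' = aaaabbbb ✓
- |xy| = 2 ≤ 4 ✓
- |y| = 2 > 0 ✓

All pumping lemma constraints are satisfied.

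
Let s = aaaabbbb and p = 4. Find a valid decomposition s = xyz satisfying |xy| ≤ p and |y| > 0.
x = 'aa', y = 'aa', z = 'bbbb'

For s = aaaabbbb and p = 4, one valid decomposition is:
- x = 'aa' (length 2)
- y = 'aa' (length 2)
- z = 'bbbb' (length 4)

Verification:
- xyz = 'aa' + 'aa' + 'bbbb' = aaaabbbb ✓
- |xy| = 4 ≤ 4 ✓
- |y| = 2 > 0 ✓

All pumping lemma constraints are satisfied.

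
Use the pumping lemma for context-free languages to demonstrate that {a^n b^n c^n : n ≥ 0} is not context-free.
Assume for contradiction that L is context-free, and let p ≥ 1 be the pumping length given by the pumping lemma for CFLs.
Choose s = a^p b^p c^p. Then s ∈ L and |s| = 3p ≥ p.
By the CFL pumping lemma, s = uvxyz for some u, v, x, y, z with |vxy| ≤ p, |vy| ≥ 1, and uv^i xy^i z ∈ L for every i ≥ 0.

Because |vxy| ≤ p, the window vxy cannot contain both an a and a c: any substring of s containing both must include the entire block b^p plus at least one a and one c, so it has length ≥ p + 2 > p.
Hence at least one of the letters a, c does not occur in vy at all.

Take i = 0: the string uxz is obtained from s by deleting |vy| ≥ 1 symbols, so |uxz| = 3p − |vy| < 3p.
But the letter (a or c) that does not occur in vy still occurs exactly p times in uxz. Every string of L with exactly p copies of some letter is a^p b^p c^p, of length 3p. Since |uxz| < 3p, uxz ∉ L.

This contradicts the CFL pumping lemma, which requires uv^i xy^i z ∈ L for all i ≥ 0.
Hence L = {a^n b^n c^n : n ≥ 0} is not context-free. ∎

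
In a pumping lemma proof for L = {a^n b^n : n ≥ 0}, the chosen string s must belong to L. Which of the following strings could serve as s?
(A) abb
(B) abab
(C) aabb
(C) aabb

The pumping lemma is applied to a string s that lies in L, so first check membership of each option:
- (A) abb has 1 a's and 2 b's; 1 ≠ 2, so it is not in L ✗
- (B) abab has an a after a b, so it is not of the form a^n b^n and is not in L ✗
- (C) aabb = a^2 b^2 has equal counts (2 = 2), so it is in L ✓

Only (C) aabb is in L, so it is the only candidate that could play the role of s.
(In a complete proof one picks s in terms of the pumping length p so that |s| ≥ p is guaranteed; a fixed string like aabb illustrates the shape of such an s.)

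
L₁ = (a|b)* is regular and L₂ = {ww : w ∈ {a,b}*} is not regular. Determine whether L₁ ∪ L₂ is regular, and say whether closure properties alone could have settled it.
Yes — L₁ ∪ L₂ is regular.

{ww} ⊆ (a|b)*, so L₁ ∪ L₂ = (a|b)*, which is regular.

Note that the bare facts "L₁ regular, L₂ non-regular" do not settle the question by themselves: the closure of regular languages under ∪, ∩, complement and difference applies only when BOTH operands are regular. With a non-regular operand the result can come out regular or non-regular depending on the specific languages, so one has to work out L₁ ∪ L₂ for this particular pair, as above.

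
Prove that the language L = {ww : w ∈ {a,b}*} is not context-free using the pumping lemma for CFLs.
Assume for contradiction that L is context-free, and let p ≥ 1 be the pumping length given by the pumping lemma for CFLs.
Choose s = a^p b^p a^p b^p. Then s ∈ L (take w = a^p b^p) and |s| = 4p ≥ p.
By the CFL pumping lemma, s = uvxyz for some u, v, x, y, z with |vxy| ≤ p, |vy| ≥ 1, and uv^i xy^i z ∈ L for every i ≥ 0.

Write s as four blocks A₁ B₁ A₂ B₂ with A₁ = A₂ = a^p and B₁ = B₂ = b^p. Since |vxy| ≤ p, the window vxy lies inside at most two adjacent blocks. Take i = 0 and let t = uxz, so |t| = 4p − |vy| with 1 ≤ |vy| ≤ p. If |t| is odd, t ∉ L immediately, so assume |vy| is even (hence |vy| ≥ 2) and |t|/2 = 2p − |vy|/2, which satisfies p ≤ |t|/2 ≤ 2p − 1.

Case 1 (vxy inside A₁B₁): t = a^(p−j) b^(p−l) a^p b^p with j + l = |vy|. The second half of t has length < 2p, so it is a suffix of the trailing a^p b^p and ends in b; the first half is a^(p−j) b^(p−l) a^((j+l)/2), which ends in a because (j+l)/2 ≥ 1. The halves differ, so t ∉ L.

Case 2 (vxy inside B₁A₂, straddling the middle): t = a^p b^(p−j) a^(p−l) b^p with j + l = |vy|. If t = ww, then w is a prefix of t of length ≥ p, so w begins with a^p; and w is a suffix of t of length ≥ p, so w ends with b^p. That forces |w| ≥ 2p, contradicting |w| = |t|/2 ≤ 2p − 1. So t ∉ L.

Case 3 (vxy inside A₂B₂): t = a^p b^p a^(p−j) b^(p−l) with j + l = |vy|. The first half of t is a prefix of a^p b^p, so it begins with a; the second half is b^((j+l)/2) a^(p−j) b^(p−l), which begins with b. The halves differ, so t ∉ L.

In every case uv⁰xy⁰z = uxz ∉ L.

This contradicts the CFL pumping lemma, which requires uv^i xy^i z ∈ L for all i ≥ 0.
Hence L = {ww : w ∈ {a,b}*} is not context-free. ∎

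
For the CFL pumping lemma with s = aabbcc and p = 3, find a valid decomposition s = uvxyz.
u='aa', v='b', x='b', y='c', z='c'

For s = aabbcc with pumping length p = 3:

One valid decomposition:
- u = 'aa'
- v = 'b'
- x = 'b'
- y = 'c'
- z = 'c'

Verification:
- uvxyz = 'aa' + 'b' + 'b' + 'c' + 'c' = aabbcc ✓
- |vxy| = |'bbc'| = 3 ≤ 3 ✓
- |vy| = |'bc'| = 2 > 0 ✓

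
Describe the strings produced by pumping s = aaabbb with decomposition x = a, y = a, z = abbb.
{xy^i z : i ≥ 0} = {a^(2+i) b^3 : i ≥ 0} = {aabbb, aaabbb, aaaabbb, ...}

With x = a, y = a, z = abbb: Starting with aaabbb and pumping the second 'a', we get strings with 2+i a's followed by 3 b's for i = 0, 1, 2, ...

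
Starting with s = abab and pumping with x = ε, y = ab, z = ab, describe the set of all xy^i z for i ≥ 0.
{xy^i z : i ≥ 0} = {(ab)^(i+1) : i ≥ 0} = {ab, abab, ababab, ...}

With x = ε, y = ab, z = ab: Pumping 'ab' gives strings of alternating a's and b's.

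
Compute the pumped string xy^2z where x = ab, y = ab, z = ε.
ababab

Given x = 'ab', y = 'ab', z = '' and i = 2:

xy^2z = x + y·y·...·y (2 times) + z
       = 'ab' + 'ab'^2 + ''
       = 'ab' + 'abab' + ''
       = 'ababab'

The pumped string is 'ababab' with length 6.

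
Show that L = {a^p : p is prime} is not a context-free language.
Assume for contradiction that L is context-free, and let p ≥ 1 be the pumping length given by the pumping lemma for CFLs.
Choose a prime q with q ≥ p and let s = a^q. Then s ∈ L and |s| = q ≥ p.
By the CFL pumping lemma, s = uvxyz for some u, v, x, y, z with |vxy| ≤ p, |vy| ≥ 1, and uv^i xy^i z ∈ L for every i ≥ 0.
All symbols are a's, so only lengths matter: let k = |vy|, with 1 ≤ k ≤ p. Then |uv^i xy^i z| = q + (i − 1)k.

Take i = q + 1: the length is q + qk = q(k + 1).
Both factors satisfy q ≥ 2 and k + 1 ≥ 2, so q(k + 1) is composite and uv^(q+1) xy^(q+1) z ∉ L.

This contradicts the CFL pumping lemma, which requires uv^i xy^i z ∈ L for all i ≥ 0.
Hence L = {a^p : p is prime} is not context-free. ∎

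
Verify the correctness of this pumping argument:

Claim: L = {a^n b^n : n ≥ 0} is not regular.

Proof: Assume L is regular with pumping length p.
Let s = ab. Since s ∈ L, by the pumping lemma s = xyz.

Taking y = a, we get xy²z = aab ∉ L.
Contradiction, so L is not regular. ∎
The proof is INCORRECT.

Error: The string s = ab may be shorter than p.
The pumping lemma only applies to strings with |s| ≥ p, and p is not under our control.
We must choose s in terms of p, e.g. s = a^p b^p, to ensure |s| ≥ p.
(The proof also fixes one particular y; a valid argument must handle every decomposition with |xy| ≤ p and |y| ≥ 1 — for s = a^p b^p this forces y = a^k, and then xy²z = a^(p+k) b^p ∉ L.)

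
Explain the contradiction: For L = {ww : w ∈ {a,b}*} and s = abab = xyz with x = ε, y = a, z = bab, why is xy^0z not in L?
xy⁰z = bab ∉ L

Pumping with i = 0 replaces y = a by y⁰ = ε:
- Original: s = xyz = abab; abab splits into halves ab · ab, which are equal, so it is in L (w = ab)
- Pumped: xy⁰z = ε · ε · bab = bab
- bab has odd length 3, so it cannot be written as ww and is not in L

The pumping lemma would require xy⁰z ∈ L, so this decomposition yields a contradiction.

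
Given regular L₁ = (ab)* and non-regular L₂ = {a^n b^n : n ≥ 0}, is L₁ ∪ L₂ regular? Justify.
No — L₁ ∪ L₂ is not regular.

Let U = (ab)* ∪ {a^n b^n}. If U were regular, then U ∩ aa*bb* would be regular (closure under intersection with a regular language). But (ab)* ∩ aa*bb* = {ab} and {a^n b^n} ∩ aa*bb* = {a^n b^n : n ≥ 1}, so U ∩ aa*bb* = {a^n b^n : n ≥ 1}, which is not regular. Hence U is not regular.

Note that the bare facts "L₁ regular, L₂ non-regular" do not settle the question by themselves: the closure of regular languages under ∪, ∩, complement and difference applies only when BOTH operands are regular. With a non-regular operand the result can come out regular or non-regular depending on the specific languages, so one has to work out L₁ ∪ L₂ for this particular pair, as above.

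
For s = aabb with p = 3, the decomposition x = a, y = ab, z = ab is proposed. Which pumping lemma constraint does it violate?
Violated: xyz = s

The decomposition x = a, y = ab, z = ab for s = aabb with p = 3
violates the constraint: xyz = s

xyz = 'a' + 'ab' + 'ab' = 'aabab' ≠ 'aabb' = s. The decomposition doesn't reconstruct s.

Pumping lemma constraints:
1. xyz = s (decomposition is valid)
2. |xy| ≤ p
3. |y| > 0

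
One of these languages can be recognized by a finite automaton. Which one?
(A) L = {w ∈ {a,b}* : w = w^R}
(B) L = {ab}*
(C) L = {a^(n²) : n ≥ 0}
(B) {ab}*

(B) L = {ab}* is regular.

This can be recognized by a finite automaton (DFA/NFA).
Regular expressions like {ab}* define regular languages.

The other choices are not regular:
- {a^(n²) : n ≥ 0}: After pumping, length is no longer a perfect square
- {w ∈ {a,b}* : w = w^R}: After pumping, the string is no longer symmetric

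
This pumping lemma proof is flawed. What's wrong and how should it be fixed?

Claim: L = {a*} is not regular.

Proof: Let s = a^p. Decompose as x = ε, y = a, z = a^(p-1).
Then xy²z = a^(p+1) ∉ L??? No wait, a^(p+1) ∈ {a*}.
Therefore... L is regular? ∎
Error: The proof attempts to show a*  is not regular, but a* IS regular!

Correction: a* is a regular language (recognized by a simple DFA with one accepting state and self-loop on 'a'). The pumping lemma can only prove non-regularity, not regularity. For regular languages, pumping always works.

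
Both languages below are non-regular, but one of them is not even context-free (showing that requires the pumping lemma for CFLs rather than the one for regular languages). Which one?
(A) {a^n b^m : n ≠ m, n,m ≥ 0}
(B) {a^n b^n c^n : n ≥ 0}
(B) {a^n b^n c^n : n ≥ 0}

(B) {a^n b^n c^n : n ≥ 0} requires the CFL pumping lemma.

- {a^n b^m : n ≠ m, n,m ≥ 0} is context-free (but not regular)
  • Can be shown non-regular with the regular pumping lemma
  • After pumping a's, we can make n = m

- {a^n b^n c^n : n ≥ 0} is NOT context-free
  • Requires the CFL pumping lemma to prove
  • Cannot maintain three equal counts simultaneously

The CFL pumping lemma is "stronger" in that it can prove non-membership
in the larger class of context-free languages.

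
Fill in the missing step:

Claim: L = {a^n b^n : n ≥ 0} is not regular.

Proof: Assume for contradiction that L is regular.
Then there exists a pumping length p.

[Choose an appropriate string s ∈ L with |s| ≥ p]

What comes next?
s = a^p b^p

This string is in L (has equal a's and b's) and has length 2p ≥ p.
Any decomposition xyz with |xy| ≤ p means y consists only of a's,
so pumping will unbalance the counts.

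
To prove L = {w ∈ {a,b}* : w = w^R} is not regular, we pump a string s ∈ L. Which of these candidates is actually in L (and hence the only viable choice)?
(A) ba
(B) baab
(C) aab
(B) baab

The pumping lemma is applied to a string s that lies in L, so first check membership of each option:
- (A) ba reversed is ab ≠ ba, so it is not a palindrome and is not in L ✗
- (B) baab reversed is baab, the same string, so it is a palindrome and is in L ✓
- (C) aab reversed is baa ≠ aab, so it is not a palindrome and is not in L ✗

Only (B) baab is in L, so it is the only candidate that could play the role of s.
(In a complete proof one picks s in terms of the pumping length p so that |s| ≥ p is guaranteed; a fixed string like baab illustrates the shape of such an s.)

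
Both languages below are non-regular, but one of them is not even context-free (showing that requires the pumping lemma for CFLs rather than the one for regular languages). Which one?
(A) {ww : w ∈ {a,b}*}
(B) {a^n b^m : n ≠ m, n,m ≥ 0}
(A) {ww : w ∈ {a,b}*}

(A) {ww : w ∈ {a,b}*} requires the CFL pumping lemma.

- {a^n b^m : n ≠ m, n,m ≥ 0} is context-free (but not regular)
  • Can be shown non-regular with the regular pumping lemma
  • After pumping a's, we can make n = m

- {ww : w ∈ {a,b}*} is NOT context-free
  • Requires the CFL pumping lemma to prove
  • Cannot verify equality of two arbitrary substrings

The CFL pumping lemma is "stronger" in that it can prove non-membership
in the larger class of context-free languages.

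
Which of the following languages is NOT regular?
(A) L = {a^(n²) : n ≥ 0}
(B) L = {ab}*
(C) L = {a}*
(A) {a^(n²) : n ≥ 0}

(A) L = {a^(n²) : n ≥ 0} is NOT regular.

The pumping lemma can be used to prove this:
After pumping, length is no longer a perfect square

The other languages are regular because they can be recognized by finite automata.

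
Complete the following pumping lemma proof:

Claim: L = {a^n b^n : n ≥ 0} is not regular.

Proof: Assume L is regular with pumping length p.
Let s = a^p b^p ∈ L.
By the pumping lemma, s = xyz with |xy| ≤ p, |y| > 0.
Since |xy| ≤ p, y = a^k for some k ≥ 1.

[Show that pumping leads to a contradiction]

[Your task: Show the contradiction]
Consider xy²z = a^(p+k) b^p.

Since k ≥ 1, we have p + k > p.
So xy²z has more a's than b's: (p+k) a's vs p b's.
This means xy²z ∉ L because a^n b^n requires equal counts.

This contradicts the pumping lemma which states xy²z ∈ L.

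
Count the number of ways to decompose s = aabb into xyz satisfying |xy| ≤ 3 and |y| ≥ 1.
6

For s = 'aabb' with pumping length p = 3:

Constraints: |xy| ≤ 3, |y| > 0

Valid decompositions (|xy| ≤ p, |y| ≥ 1):
  • x='', y='a', z='abb'
  • x='a', y='a', z='bb'
  • x='', y='aa', z='bb'
  • x='aa', y='b', z='b'
  • x='a', y='ab', z='b'
  • x='', y='aab', z='b'

Total count: 6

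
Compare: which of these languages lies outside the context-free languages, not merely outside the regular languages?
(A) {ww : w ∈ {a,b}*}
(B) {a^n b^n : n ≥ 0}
(A) {ww : w ∈ {a,b}*}

(A) {ww : w ∈ {a,b}*} requires the CFL pumping lemma.

- {a^n b^n : n ≥ 0} is context-free (but not regular)
  • Can be shown non-regular with the regular pumping lemma
  • After pumping, the number of a's and b's become unequal

- {ww : w ∈ {a,b}*} is NOT context-free
  • Requires the CFL pumping lemma to prove
  • Cannot verify equality of two arbitrary substrings

The CFL pumping lemma is "stronger" in that it can prove non-membership
in the larger class of context-free languages.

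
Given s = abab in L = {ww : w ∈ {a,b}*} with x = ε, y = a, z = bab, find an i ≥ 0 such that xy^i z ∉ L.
i = 0

xy⁰z = ε · ε · bab = bab; bab has odd length 3, so it cannot be written as ww and is not in L.
(Other choices also work, e.g. i = 2, 3; only i = 1 is guaranteed to stay in L since xy¹z = s.)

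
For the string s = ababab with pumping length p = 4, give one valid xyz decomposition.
x = 'aba', y = 'b', z = 'ab'

For s = ababab and p = 4, one valid decomposition is:
- x = 'aba' (length 3)
- y = 'b' (length 1)
- z = 'ab' (length 2)

Verification:
- xyz = 'aba' + 'b' + 'ab' = ababab ✓
- |xy| = 4 ≤ 4 ✓
- |y| = 1 > 0 ✓

All pumping lemma constraints are satisfied.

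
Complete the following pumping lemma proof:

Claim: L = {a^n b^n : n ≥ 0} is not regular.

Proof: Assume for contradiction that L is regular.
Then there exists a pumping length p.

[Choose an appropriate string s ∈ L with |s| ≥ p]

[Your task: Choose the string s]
s = a^p b^p

This string is in L (has equal a's and b's) and has length 2p ≥ p.
Any decomposition xyz with |xy| ≤ p means y consists only of a's,
so pumping will unbalance the counts.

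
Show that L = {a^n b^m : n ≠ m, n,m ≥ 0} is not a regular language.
Assume for contradiction that L is regular, and let p ≥ 1 be the pumping length given by the pumping lemma.
Choose s = a^p b^(p + p!). Then s ∈ L because p ≠ p + p! (as p! ≥ 1), and |s| ≥ p.
By the pumping lemma, s = xyz for some x, y, z with |xy| ≤ p, |y| ≥ 1, and xy^i z ∈ L for every i ≥ 0.
Since |xy| ≤ p and the first p symbols of s are all a's, y = a^k for some k with 1 ≤ k ≤ p.
For every i ≥ 0, xy^i z = a^(p + (i − 1)k) b^(p + p!).

Because 1 ≤ k ≤ p, k divides p!. Let t = p!/k (a positive integer) and take i = t + 1.
Then the number of a's is p + tk = p + p!, which equals the number of b's.
So xy^(t+1) z = a^(p + p!) b^(p + p!) has equally many a's and b's and is NOT in L.

This contradicts the pumping lemma, which requires xy^i z ∈ L for all i ≥ 0.
Hence L = {a^n b^m : n ≠ m, n,m ≥ 0} is not regular. ∎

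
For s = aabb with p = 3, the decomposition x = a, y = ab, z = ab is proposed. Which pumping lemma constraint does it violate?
Violated: xyz = s

The decomposition x = a, y = ab, z = ab for s = aabb with p = 3
violates the constraint: xyz = s

xyz = 'a' + 'ab' + 'ab' = 'aabab' ≠ 'aabb' = s. The decomposition doesn't reconstruct s.

Pumping lemma constraints:
1. xyz = s (decomposition is valid)
2. |xy| ≤ p
3. |y| > 0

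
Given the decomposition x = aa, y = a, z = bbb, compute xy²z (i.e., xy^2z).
aaaabbb

Given x = 'aa', y = 'a', z = 'bbb' and i = 2:

xy^2z = x + y·y·...·y (2 times) + z
       = 'aa' + 'a'^2 + 'bbb'
       = 'aa' + 'aa' + 'bbb'
       = 'aaaabbb'

The pumped string is 'aaaabbb' with length 7.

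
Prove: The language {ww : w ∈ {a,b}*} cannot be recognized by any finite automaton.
Assume for contradiction that L is regular, and let p ≥ 1 be the pumping length given by the pumping lemma.
Choose s = a^p b a^p b. Then s ∈ L (take w = a^p b) and |s| = 2p + 2 ≥ p.
By the pumping lemma, s = xyz for some x, y, z with |xy| ≤ p, |y| ≥ 1, and xy^i z ∈ L for every i ≥ 0.
Since |xy| ≤ p and the first p symbols of s are all a's, y = a^k for some k with 1 ≤ k ≤ p.

Take i = 2: t = xy²z = a^(p + k) b a^p b.
Suppose t = uu for some string u. The string t contains exactly two b's and ends in b, so u contains exactly one b and ends in b; hence u = a^j b for some j, and uu = a^j b a^j b. Comparing with t = a^(p + k) b a^p b forces j = p + k (first block) and j = p (second block), which is impossible since k ≥ 1. So t ∉ L.

This contradicts the pumping lemma, which requires xy^i z ∈ L for all i ≥ 0.
Hence L = {ww : w ∈ {a,b}*} is not regular. ∎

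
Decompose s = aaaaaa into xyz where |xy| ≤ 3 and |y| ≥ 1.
x = 'aa', y = 'a', z = 'aaa'

For s = aaaaaa and p = 3, one valid decomposition is:
- x = 'aa' (length 2)
- y = 'a' (length 1)
- z = 'aaa' (length 3)

Verification:
- xyz = 'aa' + 'a' + 'aaa' = aaaaaa ✓
- |xy| = 3 ≤ 3 ✓
- |y| = 1 > 0 ✓

All pumping lemma constraints are satisfied.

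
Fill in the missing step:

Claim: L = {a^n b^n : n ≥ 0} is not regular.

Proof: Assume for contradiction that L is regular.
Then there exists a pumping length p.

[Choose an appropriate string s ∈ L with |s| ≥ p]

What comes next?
s = a^p b^p

This string is in L (has equal a's and b's) and has length 2p ≥ p.
Any decomposition xyz with |xy| ≤ p means y consists only of a's,
so pumping will unbalance the counts.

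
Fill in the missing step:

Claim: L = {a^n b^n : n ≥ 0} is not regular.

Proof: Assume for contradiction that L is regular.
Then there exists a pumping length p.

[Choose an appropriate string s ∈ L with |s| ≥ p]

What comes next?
s = a^p b^p

This string is in L (has equal a's and b's) and has length 2p ≥ p.
Any decomposition xyz with |xy| ≤ p means y consists only of a's,
so pumping will unbalance the counts.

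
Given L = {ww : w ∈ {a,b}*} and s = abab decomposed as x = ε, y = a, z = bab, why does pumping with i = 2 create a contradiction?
xy²z = aabab ∉ L

Pumping with i = 2 replaces y = a by y² = aa:
- Original: s = xyz = abab; abab splits into halves ab · ab, which are equal, so it is in L (w = ab)
- Pumped: xy²z = ε · aa · bab = aabab
- aabab has odd length 5, so it cannot be written as ww and is not in L

The pumping lemma would require xy²z ∈ L, so this decomposition yields a contradiction.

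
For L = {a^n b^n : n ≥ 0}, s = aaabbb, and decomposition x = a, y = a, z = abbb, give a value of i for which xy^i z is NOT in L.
i = 3

xy³z = a · aaa · abbb = aaaaabbb; aaaaabbb has 5 a's and 3 b's; 5 ≠ 3, so it is not in L.
(Other choices also work, e.g. i = 0, 2; only i = 1 is guaranteed to stay in L since xy¹z = s.)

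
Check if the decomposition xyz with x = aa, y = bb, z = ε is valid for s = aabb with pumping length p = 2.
Violated: |xy| ≤ p

The decomposition x = aa, y = bb, z = ε for s = aabb with p = 2
violates the constraint: |xy| ≤ p

|xy| = |aabb| = 4 > 2 = p. The decomposition puts too many characters in xy.

Pumping lemma constraints:
1. xyz = s (decomposition is valid)
2. |xy| ≤ p
3. |y| > 0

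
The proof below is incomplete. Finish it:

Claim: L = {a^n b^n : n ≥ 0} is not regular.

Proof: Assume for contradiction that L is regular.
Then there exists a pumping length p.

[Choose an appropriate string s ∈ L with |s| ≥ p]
s = a^p b^p

This string is in L (has equal a's and b's) and has length 2p ≥ p.
Any decomposition xyz with |xy| ≤ p means y consists only of a's,
so pumping will unbalance the counts.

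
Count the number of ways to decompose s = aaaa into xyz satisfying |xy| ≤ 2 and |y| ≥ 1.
3

For s = 'aaaa' with pumping length p = 2:

Constraints: |xy| ≤ 2, |y| > 0

Valid decompositions (|xy| ≤ p, |y| ≥ 1):
  • x='', y='a', z='aaa'
  • x='a', y='a', z='aa'
  • x='', y='aa', z='aa'

Total count: 3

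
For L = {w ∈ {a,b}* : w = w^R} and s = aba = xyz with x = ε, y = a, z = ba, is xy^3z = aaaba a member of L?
No

xy³z = ε · aaa · ba = aaaba.
aaaba reversed is abaaa ≠ aaaba, so it is not a palindrome and is not in L.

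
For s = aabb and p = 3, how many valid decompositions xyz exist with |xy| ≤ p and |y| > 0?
6

For s = 'aabb' with pumping length p = 3:

Constraints: |xy| ≤ 3, |y| > 0

Valid decompositions (|xy| ≤ p, |y| ≥ 1):
  • x='', y='a', z='abb'
  • x='a', y='a', z='bb'
  • x='', y='aa', z='bb'
  • x='aa', y='b', z='b'
  • x='a', y='ab', z='b'
  • x='', y='aab', z='b'

Total count: 6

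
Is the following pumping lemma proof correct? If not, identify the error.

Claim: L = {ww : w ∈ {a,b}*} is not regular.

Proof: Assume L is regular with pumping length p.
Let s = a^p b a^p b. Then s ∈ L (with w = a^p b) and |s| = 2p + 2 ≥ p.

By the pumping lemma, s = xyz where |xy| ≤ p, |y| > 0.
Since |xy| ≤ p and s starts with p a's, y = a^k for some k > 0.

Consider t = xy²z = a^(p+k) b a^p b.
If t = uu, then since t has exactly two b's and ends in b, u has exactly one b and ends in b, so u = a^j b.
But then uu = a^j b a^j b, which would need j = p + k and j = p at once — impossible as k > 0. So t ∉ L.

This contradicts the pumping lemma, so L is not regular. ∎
The proof is correct.

This proof is valid because:
1. s = a^p b a^p b is in L and is chosen in terms of p, so |s| ≥ p holds for every p
2. The decomposition analysis is correct: |xy| ≤ p forces y to lie inside the leading a's
3. The contradiction is valid: the argument shows a^(p+k) b a^p b cannot be split into two equal halves
4. The conclusion follows logically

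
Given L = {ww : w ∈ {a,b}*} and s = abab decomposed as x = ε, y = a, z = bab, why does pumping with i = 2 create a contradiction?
xy²z = aabab ∉ L

Pumping with i = 2 replaces y = a by y² = aa:
- Original: s = xyz = abab; abab splits into halves ab · ab, which are equal, so it is in L (w = ab)
- Pumped: xy²z = ε · aa · bab = aabab
- aabab has odd length 5, so it cannot be written as ww and is not in L

The pumping lemma would require xy²z ∈ L, so this decomposition yields a contradiction.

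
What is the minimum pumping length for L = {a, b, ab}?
p = 3

For a finite language L, the pumping lemma holds vacuously if p > max|s| for s ∈ L.

The longest string in L = {a, b, ab} has length 2.
If p = 3, then no string s ∈ L has |s| ≥ p, so the condition is vacuously true.

The minimum pumping length is p = 3.

Why no smaller p works: for any p ≤ 2, the longest string s ∈ L has |s| = 2 ≥ p, so it would
have to be pumpable; but pumping up (i = 2, 3, ...) produces ever longer strings, which cannot all lie in the
finite language L. So the pumping property fails for every p ≤ 2.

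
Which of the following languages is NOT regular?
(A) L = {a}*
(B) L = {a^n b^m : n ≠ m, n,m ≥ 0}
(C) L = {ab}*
(B) {a^n b^m : n ≠ m, n,m ≥ 0}

(B) L = {a^n b^m : n ≠ m, n,m ≥ 0} is NOT regular.

The pumping lemma can be used to prove this:
After pumping a's, we can make n = m

The other languages are regular because they can be recognized by finite automata.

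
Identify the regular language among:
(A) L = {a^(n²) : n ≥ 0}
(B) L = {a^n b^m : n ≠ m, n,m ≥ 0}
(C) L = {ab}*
(C) {ab}*

(C) L = {ab}* is regular.

This can be recognized by a finite automaton (DFA/NFA).
Regular expressions like {ab}* define regular languages.

The other choices are not regular:
- {a^n b^m : n ≠ m, n,m ≥ 0}: After pumping a's, we can make n = m
- {a^(n²) : n ≥ 0}: After pumping, length is no longer a perfect square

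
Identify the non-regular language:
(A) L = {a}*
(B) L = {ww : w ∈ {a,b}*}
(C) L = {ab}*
(B) {ww : w ∈ {a,b}*}

(B) L = {ww : w ∈ {a,b}*} is NOT regular.

The pumping lemma can be used to prove this:
After pumping, the two halves no longer match

The other languages are regular because they can be recognized by finite automata.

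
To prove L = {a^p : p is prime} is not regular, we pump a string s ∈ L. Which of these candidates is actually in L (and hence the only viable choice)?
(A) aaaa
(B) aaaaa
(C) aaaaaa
(B) aaaaa

The pumping lemma is applied to a string s that lies in L, so first check membership of each option:
- (A) aaaa has length 4 = 2 × 2, which is not prime, so it is not in L ✗
- (B) aaaaa has length 5, which is prime, so it is in L ✓
- (C) aaaaaa has length 6 = 2 × 3, which is not prime, so it is not in L ✗

Only (B) aaaaa is in L, so it is the only candidate that could play the role of s.
(In a complete proof one picks s in terms of the pumping length p so that |s| ≥ p is guaranteed; a fixed string like aaaaa illustrates the shape of such an s.)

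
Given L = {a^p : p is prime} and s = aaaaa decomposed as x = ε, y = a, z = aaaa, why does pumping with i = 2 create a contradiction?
xy²z = aaaaaa ∉ L

Pumping with i = 2 replaces y = a by y² = aa:
- Original: s = xyz = aaaaa; aaaaa has length 5, which is prime, so it is in L
- Pumped: xy²z = ε · aa · aaaa = aaaaaa
- aaaaaa has length 6 = 2 × 3, which is not prime, so it is not in L

The pumping lemma would require xy²z ∈ L, so this decomposition yields a contradiction.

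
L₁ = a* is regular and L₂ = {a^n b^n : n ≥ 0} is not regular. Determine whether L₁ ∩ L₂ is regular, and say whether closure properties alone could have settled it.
Yes — L₁ ∩ L₂ is regular.

A string of a* contains no b's, and the only string of {a^n b^n} with no b's is ε (n = 0). So L₁ ∩ L₂ = {ε}, a finite language, which is regular.

Note that the bare facts "L₁ regular, L₂ non-regular" do not settle the question by themselves: the closure of regular languages under ∪, ∩, complement and difference applies only when BOTH operands are regular. With a non-regular operand the result can come out regular or non-regular depending on the specific languages, so one has to work out L₁ ∩ L₂ for this particular pair, as above.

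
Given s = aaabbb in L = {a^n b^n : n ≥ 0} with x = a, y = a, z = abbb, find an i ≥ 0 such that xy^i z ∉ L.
i = 3

xy³z = a · aaa · abbb = aaaaabbb; aaaaabbb has 5 a's and 3 b's; 5 ≠ 3, so it is not in L.
(Other choices also work, e.g. i = 0, 2; only i = 1 is guaranteed to stay in L since xy¹z = s.)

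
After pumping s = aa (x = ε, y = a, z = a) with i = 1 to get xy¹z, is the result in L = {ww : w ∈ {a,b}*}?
Yes

xy¹z = ε · a · a = aa.
aa splits into halves a · a, which are equal, so it is in L (w = a).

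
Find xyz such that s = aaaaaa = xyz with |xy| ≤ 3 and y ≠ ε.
x = '', y = 'aaa', z = 'aaa'

For s = aaaaaa and p = 3, one valid decomposition is:
- x = '' (length 0)
- y = 'aaa' (length 3)
- z = 'aaa' (length 3)

Verification:
- xyz = '' + 'aaa' + 'aaa' = aaaaaa ✓
- |xy| = 3 ≤ 3 ✓
- |y| = 3 > 0 ✓

All pumping lemma constraints are satisfied.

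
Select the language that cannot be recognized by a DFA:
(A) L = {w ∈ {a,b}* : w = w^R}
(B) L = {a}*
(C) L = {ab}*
(A) {w ∈ {a,b}* : w = w^R}

(A) L = {w ∈ {a,b}* : w = w^R} is NOT regular.

The pumping lemma can be used to prove this:
After pumping, the string is no longer symmetric

The other languages are regular because they can be recognized by finite automata.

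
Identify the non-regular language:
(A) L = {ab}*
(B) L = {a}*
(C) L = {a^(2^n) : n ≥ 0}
(C) {a^(2^n) : n ≥ 0}

(C) L = {a^(2^n) : n ≥ 0} is NOT regular.

The pumping lemma can be used to prove this:
After pumping, length is no longer a power of 2

The other languages are regular because they can be recognized by finite automata.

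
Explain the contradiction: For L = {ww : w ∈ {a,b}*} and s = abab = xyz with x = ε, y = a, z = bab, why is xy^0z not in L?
xy⁰z = bab ∉ L

Pumping with i = 0 replaces y = a by y⁰ = ε:
- Original: s = xyz = abab; abab splits into halves ab · ab, which are equal, so it is in L (w = ab)
- Pumped: xy⁰z = ε · ε · bab = bab
- bab has odd length 3, so it cannot be written as ww and is not in L

The pumping lemma would require xy⁰z ∈ L, so this decomposition yields a contradiction.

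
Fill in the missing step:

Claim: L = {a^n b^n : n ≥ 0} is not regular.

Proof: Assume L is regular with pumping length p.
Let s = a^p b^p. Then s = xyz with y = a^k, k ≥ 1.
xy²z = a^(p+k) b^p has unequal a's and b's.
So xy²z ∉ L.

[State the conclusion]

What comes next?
This contradicts the pumping lemma for regular languages,
which guarantees xy^i z ∈ L for all i ≥ 0.

Since our assumption that L is regular leads to a contradiction,
we conclude that L = {a^n b^n : n ≥ 0} is NOT regular. ∎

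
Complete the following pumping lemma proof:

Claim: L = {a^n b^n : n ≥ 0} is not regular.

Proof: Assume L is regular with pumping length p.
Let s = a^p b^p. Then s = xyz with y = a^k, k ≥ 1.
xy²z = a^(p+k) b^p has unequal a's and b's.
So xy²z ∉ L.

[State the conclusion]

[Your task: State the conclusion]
This contradicts the pumping lemma for regular languages,
which guarantees xy^i z ∈ L for all i ≥ 0.

Since our assumption that L is regular leads to a contradiction,
we conclude that L = {a^n b^n : n ≥ 0} is NOT regular. ∎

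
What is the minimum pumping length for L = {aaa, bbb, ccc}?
p = 4

For a finite language L, the pumping lemma holds vacuously if p > max|s| for s ∈ L.

The longest string in L = {aaa, bbb, ccc} has length 3.
If p = 4, then no string s ∈ L has |s| ≥ p, so the condition is vacuously true.

The minimum pumping length is p = 4.

Why no smaller p works: for any p ≤ 3, the longest string s ∈ L has |s| = 3 ≥ p, so it would
have to be pumpable; but pumping up (i = 2, 3, ...) produces ever longer strings, which cannot all lie in the
finite language L. So the pumping property fails for every p ≤ 3.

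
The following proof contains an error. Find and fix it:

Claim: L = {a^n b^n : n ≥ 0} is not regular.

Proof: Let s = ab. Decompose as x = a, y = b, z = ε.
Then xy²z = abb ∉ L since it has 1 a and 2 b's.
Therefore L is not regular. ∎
Error: The string s = ab might be shorter than the pumping length p.

Correction: Choose s = a^p b^p to ensure |s| ≥ p. Also, the decomposition is wrong: with |xy| ≤ p, y cannot include b's when s starts with p a's.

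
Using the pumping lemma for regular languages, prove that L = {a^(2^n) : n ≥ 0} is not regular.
Assume for contradiction that L is regular, and let p ≥ 1 be the pumping length given by the pumping lemma.
Choose s = a^(2^p). Then s ∈ L and |s| = 2^p ≥ p.
By the pumping lemma, s = xyz for some x, y, z with |xy| ≤ p, |y| ≥ 1, and xy^i z ∈ L for every i ≥ 0.
Here y = a^k for some k with 1 ≤ k ≤ |xy| ≤ p, and p < 2^p.

Take i = 2: |xy²z| = 2^p + k.
Now 2^p < 2^p + k ≤ 2^p + p < 2^p + 2^p = 2^(p+1).
So |xy²z| lies strictly between the consecutive powers of two 2^p and 2^(p+1), hence is not a power of 2, and xy²z ∉ L.

This contradicts the pumping lemma, which requires xy^i z ∈ L for all i ≥ 0.
Hence L = {a^(2^n) : n ≥ 0} is not regular. ∎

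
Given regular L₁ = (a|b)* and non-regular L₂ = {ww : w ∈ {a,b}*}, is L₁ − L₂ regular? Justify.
No — L₁ − L₂ is not regular.

L₁ − L₂ is the complement of {ww} within {a,b}*. If it were regular, its complement {ww} would be regular as well (regular languages are closed under complement) — contradiction. So L₁ − L₂ is not regular.

Note that the bare facts "L₁ regular, L₂ non-regular" do not settle the question by themselves: the closure of regular languages under ∪, ∩, complement and difference applies only when BOTH operands are regular. With a non-regular operand the result can come out regular or non-regular depending on the specific languages, so one has to work out L₁ − L₂ for this particular pair, as above.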